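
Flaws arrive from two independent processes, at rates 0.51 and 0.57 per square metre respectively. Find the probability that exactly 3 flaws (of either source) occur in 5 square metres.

Independent Poisson processes superpose: combined rate λ = 0.51 + 0.57 = 1.08 per square metre.
Over the interval, μ = 1.08 × 5 = 5.4 (5 square metres).
P(N = 3) = e^(−5.4) · 5.4^3/3! ≈ 0.1185.

0.1185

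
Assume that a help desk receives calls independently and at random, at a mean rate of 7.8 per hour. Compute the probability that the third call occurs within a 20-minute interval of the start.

Over the interval, μ = 7.8 × 1/3 = 2.6 (a 20-minute interval = 1/3 hours).
The third arrival falls in the interval iff at least 3 events occur there: P(S_3 ≤ t) = P(N ≥ 3) = 1 − P(N ≤ 2) ≈ 0.4816.

0.4816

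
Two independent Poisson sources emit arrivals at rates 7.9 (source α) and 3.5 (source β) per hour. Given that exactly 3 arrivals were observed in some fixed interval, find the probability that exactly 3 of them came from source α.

0.3328

Given the total, each event is independently from source α with probability p = λ_α/(λ_α+λ_β) = 7.9/11.4 ≈ 0.6930.
So K ~ Binomial(3, 7.9/11.4): P(K = 3) = C(3,3) · (7.9/11.4)^3 · (3.5/11.4)^0 ≈ 0.3328.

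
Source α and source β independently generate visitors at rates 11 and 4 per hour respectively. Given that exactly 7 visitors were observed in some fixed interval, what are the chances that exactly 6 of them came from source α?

Given the total, each event is independently from source α with probability p = λ_α/(λ_α+λ_β) = 11/15 ≈ 0.7333.
So K ~ Binomial(7, 11/15): P(K = 6) = C(7,6) · (11/15)^6 · (4/15)^1 ≈ 0.2903.

0.2903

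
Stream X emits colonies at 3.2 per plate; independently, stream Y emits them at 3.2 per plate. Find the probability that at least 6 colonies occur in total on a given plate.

0.6163

Independent Poisson processes superpose: combined rate λ = 3.2 + 3.2 = 6.4 per plate.
So μ = 6.4.
P(N ≥ 6) = 1 − P(N ≤ 5) ≈ 0.6163.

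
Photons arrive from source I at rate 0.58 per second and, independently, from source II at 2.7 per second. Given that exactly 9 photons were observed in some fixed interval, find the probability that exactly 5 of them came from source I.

Given the total, each event is independently from source I with probability p = λ_I/(λ_I+λ_II) = 0.58/3.28 ≈ 0.1768.
So K ~ Binomial(9, 0.58/3.28): P(K = 5) = C(9,5) · (0.58/3.28)^5 · (2.7/3.28)^4 ≈ 0.0100.

0.0100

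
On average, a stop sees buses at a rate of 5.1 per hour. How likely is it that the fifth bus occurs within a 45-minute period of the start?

Over the interval, μ = 5.1 × 0.75 = 3.825 (a 45-minute period = 0.75 hours).
The fifth arrival falls in the interval iff at least 5 events occur there: P(S_5 ≤ t) = P(N ≥ 5) = 1 − P(N ≤ 4) ≈ 0.3370.

0.3370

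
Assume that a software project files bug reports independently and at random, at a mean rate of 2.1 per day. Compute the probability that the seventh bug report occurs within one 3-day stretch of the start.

Over the interval, μ = 2.1 × 3 = 6.3 (a 3-day stretch = 3 days).
The seventh arrival falls in the interval iff at least 7 events occur there: P(S_7 ≤ t) = P(N ≥ 7) = 1 − P(N ≤ 6) ≈ 0.4418.

0.4418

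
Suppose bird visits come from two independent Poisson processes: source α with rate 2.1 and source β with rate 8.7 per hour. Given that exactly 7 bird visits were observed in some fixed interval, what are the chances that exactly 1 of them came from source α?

0.3719

Given the total, each event is independently from source α with probability p = λ_α/(λ_α+λ_β) = 2.1/10.8 ≈ 0.1944.
So K ~ Binomial(7, 2.1/10.8): P(K = 1) = C(7,1) · (2.1/10.8)^1 · (8.7/10.8)^6 ≈ 0.3719.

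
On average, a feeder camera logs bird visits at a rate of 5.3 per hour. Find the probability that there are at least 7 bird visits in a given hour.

0.2829

With mean μ = 5.3 per hour,
P(N ≥ 7) = 1 − P(N ≤ 6) = 1 − Σ_{j=0}^{6} e^(−μ) μ^j/j! ≈ 0.2829.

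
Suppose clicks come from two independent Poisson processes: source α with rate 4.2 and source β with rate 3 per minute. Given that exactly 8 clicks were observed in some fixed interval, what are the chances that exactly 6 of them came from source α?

Given the total, each event is independently from source α with probability p = λ_α/(λ_α+λ_β) = 4.2/7.2 ≈ 0.5833.
So K ~ Binomial(8, 4.2/7.2): P(K = 6) = C(8,6) · (4.2/7.2)^6 · (3/7.2)^2 ≈ 0.1915.

0.1915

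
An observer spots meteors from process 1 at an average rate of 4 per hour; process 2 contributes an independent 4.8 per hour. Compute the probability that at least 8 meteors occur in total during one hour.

0.6522

Independent Poisson processes superpose: combined rate λ = 4 + 4.8 = 8.8 per hour.
So μ = 8.8.
P(N ≥ 8) = 1 − P(N ≤ 7) ≈ 0.6522.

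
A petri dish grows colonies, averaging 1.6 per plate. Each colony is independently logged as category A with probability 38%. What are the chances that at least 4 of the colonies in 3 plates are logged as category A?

0.1126

Thinning: the colonies that are logged as category A themselves form a Poisson process with rate 0.38 × 1.6 = 0.608 per plate.
Over the interval, μ = 0.608 × 3 = 1.824 (3 plates).
P(N ≥ 4) = 1 − P(N ≤ 3) ≈ 0.1126.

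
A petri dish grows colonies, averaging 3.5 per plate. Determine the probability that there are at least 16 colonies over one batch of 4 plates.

Over the interval, μ = 3.5 × 4 = 14 (a batch of 4 plates = 4 plates).
P(N ≥ 16) = 1 − P(N ≤ 15) = 1 − Σ_{j=0}^{15} e^(−μ) μ^j/j! ≈ 0.3306.

0.3306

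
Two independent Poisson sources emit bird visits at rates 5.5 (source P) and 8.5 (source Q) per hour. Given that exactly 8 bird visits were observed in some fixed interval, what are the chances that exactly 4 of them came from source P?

Given the total, each event is independently from source P with probability p = λ_P/(λ_P+λ_Q) = 5.5/14 ≈ 0.3929.
So K ~ Binomial(8, 5.5/14): P(K = 4) = C(8,4) · (5.5/14)^4 · (8.5/14)^4 ≈ 0.2266.

0.2266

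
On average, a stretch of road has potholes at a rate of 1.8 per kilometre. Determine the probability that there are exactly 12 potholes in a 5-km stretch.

Over the interval, μ = 1.8 × 5 = 9 (a 5-km stretch = 5 kilometres).
P(N = 12) = e^(−μ) μ^12/12! = e^(−9) · 9^12/479001600 ≈ 0.0728.

0.0728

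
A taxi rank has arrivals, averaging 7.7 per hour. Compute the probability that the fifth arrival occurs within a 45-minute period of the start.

Over the interval, μ = 7.7 × 0.75 = 5.775 (a 45-minute period = 0.75 hours).
The fifth arrival falls in the interval iff at least 5 events occur there: P(S_5 ≤ t) = P(N ≥ 5) = 1 − P(N ≤ 4) ≈ 0.6837.

0.6837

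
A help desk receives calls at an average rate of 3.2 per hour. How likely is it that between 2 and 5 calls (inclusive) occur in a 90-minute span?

Over the interval, μ = 3.2 × 1.5 = 4.8 (a 90-minute span = 1.5 hours).
P(2 ≤ N ≤ 5) = Σ_{j=2}^{5} e^(−4.8) · 4.8^j/j! ≈ 0.6033.

0.6033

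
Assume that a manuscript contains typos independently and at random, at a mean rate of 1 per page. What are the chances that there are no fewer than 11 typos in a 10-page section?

0.4170

Over the interval, μ = 1 × 10 = 10 (a 10-page section = 10 pages).
P(N ≥ 11) = 1 − P(N ≤ 10) = 1 − Σ_{j=0}^{10} e^(−μ) μ^j/j! ≈ 0.4170.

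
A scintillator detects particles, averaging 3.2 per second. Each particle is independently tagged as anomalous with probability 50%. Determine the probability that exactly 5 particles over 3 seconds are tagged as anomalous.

Thinning: the particles that are tagged as anomalous themselves form a Poisson process with rate 0.5 × 3.2 = 1.6 per second.
Over the interval, μ = 1.6 × 3 = 4.8 (3 seconds).
P(N = 5) = e^(−4.8) · 4.8^5/5! ≈ 0.1747.

0.1747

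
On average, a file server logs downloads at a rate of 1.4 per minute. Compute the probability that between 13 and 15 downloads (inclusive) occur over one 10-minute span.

Over the interval, μ = 1.4 × 10 = 14 (a 10-minute span = 10 minutes).
P(13 ≤ N ≤ 15) = Σ_{j=13}^{15} e^(−14) · 14^j/j! ≈ 0.3109.

0.3109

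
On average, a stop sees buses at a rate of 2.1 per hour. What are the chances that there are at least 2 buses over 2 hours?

Over the interval, μ = 2.1 × 2 = 4.2 (2 hours).
P(N ≥ 2) = 1 − P(N ≤ 1) = 1 − Σ_{j=0}^{1} e^(−μ) μ^j/j! ≈ 0.9220.

0.9220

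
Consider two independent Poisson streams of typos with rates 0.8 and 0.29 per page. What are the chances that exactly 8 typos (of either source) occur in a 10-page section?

0.0912

Independent Poisson processes superpose: combined rate λ = 0.8 + 0.29 = 1.09 per page.
Over the interval, μ = 1.09 × 10 = 10.9 (a 10-page section = 10 pages).
P(N = 8) = e^(−10.9) · 10.9^8/8! ≈ 0.0912.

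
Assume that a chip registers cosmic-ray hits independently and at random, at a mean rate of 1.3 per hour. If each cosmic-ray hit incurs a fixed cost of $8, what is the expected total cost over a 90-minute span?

$15.6

E[N] = 1.3 × 1.5 = 1.95 (a 90-minute span = 1.5 hours); E[cost] = 1.95 × $8 = $15.6.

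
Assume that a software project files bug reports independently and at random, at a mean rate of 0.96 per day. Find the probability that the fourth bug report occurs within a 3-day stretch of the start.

Over the interval, μ = 0.96 × 3 = 2.88 (a 3-day stretch = 3 days).
The fourth arrival falls in the interval iff at least 4 events occur there: P(S_4 ≤ t) = P(N ≥ 4) = 1 − P(N ≤ 3) ≈ 0.3259.

0.3259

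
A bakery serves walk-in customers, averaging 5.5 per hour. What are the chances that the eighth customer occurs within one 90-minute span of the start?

Over the interval, μ = 5.5 × 1.5 = 8.25 (a 90-minute span = 1.5 hours).
The eighth arrival falls in the interval iff at least 8 events occur there: P(S_8 ≤ t) = P(N ≥ 8) = 1 − P(N ≤ 7) ≈ 0.5814.

0.5814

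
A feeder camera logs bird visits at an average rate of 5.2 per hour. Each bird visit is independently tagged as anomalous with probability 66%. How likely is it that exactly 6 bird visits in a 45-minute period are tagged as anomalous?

0.0308

Thinning: the bird visits that are tagged as anomalous themselves form a Poisson process with rate 0.66 × 5.2 = 3.432 per hour.
Over the interval, μ = 3.432 × 0.75 = 2.574 (a 45-minute period = 0.75 hours).
P(N = 6) = e^(−2.574) · 2.574^6/6! ≈ 0.0308.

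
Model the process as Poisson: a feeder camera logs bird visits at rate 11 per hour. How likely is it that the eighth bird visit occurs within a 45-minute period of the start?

0.5814

Over the interval, μ = 11 × 0.75 = 8.25 (a 45-minute period = 0.75 hours).
The eighth arrival falls in the interval iff at least 8 events occur there: P(S_8 ≤ t) = P(N ≥ 8) = 1 − P(N ≤ 7) ≈ 0.5814.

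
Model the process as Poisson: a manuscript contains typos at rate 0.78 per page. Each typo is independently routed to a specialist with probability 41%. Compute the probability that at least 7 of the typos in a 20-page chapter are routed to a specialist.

Thinning: the typos that are routed to a specialist themselves form a Poisson process with rate 0.41 × 0.78 = 0.3198 per page.
Over the interval, μ = 0.3198 × 20 = 6.396 (a 20-page chapter = 20 pages).
P(N ≥ 7) = 1 − P(N ≤ 6) ≈ 0.4570.

0.4570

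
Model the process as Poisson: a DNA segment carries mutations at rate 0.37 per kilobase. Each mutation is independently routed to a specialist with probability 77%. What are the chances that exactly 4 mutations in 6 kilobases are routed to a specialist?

0.0644

Thinning: the mutations that are routed to a specialist themselves form a Poisson process with rate 0.77 × 0.37 = 0.2849 per kilobase.
Over the interval, μ = 0.2849 × 6 = 1.7094 (6 kilobases).
P(N = 4) = e^(−1.7094) · 1.7094^4/4! ≈ 0.0644.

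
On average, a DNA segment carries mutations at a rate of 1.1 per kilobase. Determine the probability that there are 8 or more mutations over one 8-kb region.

0.6522

Over the interval, μ = 1.1 × 8 = 8.8 (an 8-kb region = 8 kilobases).
P(N ≥ 8) = 1 − P(N ≤ 7) = 1 − Σ_{j=0}^{7} e^(−μ) μ^j/j! ≈ 0.6522.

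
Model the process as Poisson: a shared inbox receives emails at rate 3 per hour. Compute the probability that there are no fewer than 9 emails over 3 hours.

Over the interval, μ = 3 × 3 = 9 (3 hours).
P(N ≥ 9) = 1 − P(N ≤ 8) = 1 − Σ_{j=0}^{8} e^(−μ) μ^j/j! ≈ 0.5443.

0.5443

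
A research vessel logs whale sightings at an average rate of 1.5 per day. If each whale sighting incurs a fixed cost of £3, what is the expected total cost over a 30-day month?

£135

E[N] = 1.5 × 30 = 45 (a 30-day month = 30 days); E[cost] = 45 × £3 = £135.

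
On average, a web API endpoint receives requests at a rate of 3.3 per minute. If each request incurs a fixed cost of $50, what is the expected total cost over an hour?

$9900

E[N] = 3.3 × 60 = 198 (an hour = 60 minutes); E[cost] = 198 × $50 = $9900.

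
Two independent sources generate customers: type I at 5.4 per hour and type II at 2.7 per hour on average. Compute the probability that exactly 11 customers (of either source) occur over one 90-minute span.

0.1129

Independent Poisson processes superpose: combined rate λ = 5.4 + 2.7 = 8.1 per hour.
Over the interval, μ = 8.1 × 1.5 = 12.15 (a 90-minute span = 1.5 hours).
P(N = 11) = e^(−12.15) · 12.15^11/11! ≈ 0.1129.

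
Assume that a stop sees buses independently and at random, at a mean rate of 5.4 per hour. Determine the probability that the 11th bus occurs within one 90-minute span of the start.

Over the interval, μ = 5.4 × 1.5 = 8.1 (a 90-minute span = 1.5 hours).
The 11th arrival falls in the interval iff at least 11 events occur there: P(S_11 ≤ t) = P(N ≥ 11) = 1 − P(N ≤ 10) ≈ 0.1942.

0.1942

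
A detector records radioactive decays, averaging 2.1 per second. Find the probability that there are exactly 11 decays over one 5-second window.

Over the interval, μ = 2.1 × 5 = 10.5 (a 5-second window = 5 seconds).
P(N = 11) = e^(−μ) μ^11/11! = e^(−10.5) · 10.5^11/39916800 ≈ 0.1180.

0.1180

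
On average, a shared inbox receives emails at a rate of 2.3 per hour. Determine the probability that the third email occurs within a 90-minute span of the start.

0.6698

Over the interval, μ = 2.3 × 1.5 = 3.45 (a 90-minute span = 1.5 hours).
The third arrival falls in the interval iff at least 3 events occur there: P(S_3 ≤ t) = P(N ≥ 3) = 1 − P(N ≤ 2) ≈ 0.6698.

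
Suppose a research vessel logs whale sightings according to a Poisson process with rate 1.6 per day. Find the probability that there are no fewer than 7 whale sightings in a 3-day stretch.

Over the interval, μ = 1.6 × 3 = 4.8 (a 3-day stretch = 3 days).
P(N ≥ 7) = 1 − P(N ≤ 6) = 1 − Σ_{j=0}^{6} e^(−μ) μ^j/j! ≈ 0.2092.

0.2092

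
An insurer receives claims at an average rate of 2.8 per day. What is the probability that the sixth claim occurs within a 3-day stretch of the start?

Over the interval, μ = 2.8 × 3 = 8.4 (a 3-day stretch = 3 days).
The sixth arrival falls in the interval iff at least 6 events occur there: P(S_6 ≤ t) = P(N ≥ 6) = 1 − P(N ≤ 5) ≈ 0.8427.

0.8427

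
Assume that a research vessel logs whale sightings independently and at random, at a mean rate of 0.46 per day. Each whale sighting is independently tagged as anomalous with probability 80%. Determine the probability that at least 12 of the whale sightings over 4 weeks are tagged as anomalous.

0.3383

Thinning: the whale sightings that are tagged as anomalous themselves form a Poisson process with rate 0.8 × 0.46 = 0.368 per day.
Over the interval, μ = 0.368 × 28 = 10.304 (4 weeks = 28 days).
P(N ≥ 12) = 1 − P(N ≤ 11) ≈ 0.3383.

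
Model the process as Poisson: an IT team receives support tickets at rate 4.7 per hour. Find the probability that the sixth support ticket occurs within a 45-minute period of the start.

Over the interval, μ = 4.7 × 0.75 = 3.525 (a 45-minute period = 0.75 hours).
The sixth arrival falls in the interval iff at least 6 events occur there: P(S_6 ≤ t) = P(N ≥ 6) = 1 − P(N ≤ 5) ≈ 0.1457.

0.1457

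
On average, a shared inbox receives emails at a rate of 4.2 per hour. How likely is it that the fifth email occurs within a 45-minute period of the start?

0.2105

Over the interval, μ = 4.2 × 0.75 = 3.15 (a 45-minute period = 0.75 hours).
The fifth arrival falls in the interval iff at least 5 events occur there: P(S_5 ≤ t) = P(N ≥ 5) = 1 − P(N ≤ 4) ≈ 0.2105.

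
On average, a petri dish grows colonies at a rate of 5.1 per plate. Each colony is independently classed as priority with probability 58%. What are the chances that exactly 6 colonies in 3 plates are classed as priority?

Thinning: the colonies that are classed as priority themselves form a Poisson process with rate 0.58 × 5.1 = 2.958 per plate.
Over the interval, μ = 2.958 × 3 = 8.874 (3 plates).
P(N = 6) = e^(−8.874) · 8.874^6/6! ≈ 0.0949.

0.0949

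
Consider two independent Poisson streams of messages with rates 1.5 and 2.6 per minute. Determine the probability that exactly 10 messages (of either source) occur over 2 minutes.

0.1040

Independent Poisson processes superpose: combined rate λ = 1.5 + 2.6 = 4.1 per minute.
Over the interval, μ = 4.1 × 2 = 8.2 (2 minutes).
P(N = 10) = e^(−8.2) · 8.2^10/10! ≈ 0.1040.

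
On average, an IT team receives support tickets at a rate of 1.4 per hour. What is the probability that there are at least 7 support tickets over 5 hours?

Over the interval, μ = 1.4 × 5 = 7 (5 hours).
P(N ≥ 7) = 1 − P(N ≤ 6) = 1 − Σ_{j=0}^{6} e^(−μ) μ^j/j! ≈ 0.5503.

0.5503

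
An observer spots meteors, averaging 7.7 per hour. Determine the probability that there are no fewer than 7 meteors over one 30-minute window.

0.0956

Over the interval, μ = 7.7 × 0.5 = 3.85 (a 30-minute window = 0.5 hours).
P(N ≥ 7) = 1 − P(N ≤ 6) = 1 − Σ_{j=0}^{6} e^(−μ) μ^j/j! ≈ 0.0956.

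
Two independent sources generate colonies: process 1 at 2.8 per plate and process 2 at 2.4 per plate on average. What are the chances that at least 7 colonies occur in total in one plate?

0.2676

Independent Poisson processes superpose: combined rate λ = 2.8 + 2.4 = 5.2 per plate.
So μ = 5.2.
P(N ≥ 7) = 1 − P(N ≤ 6) ≈ 0.2676.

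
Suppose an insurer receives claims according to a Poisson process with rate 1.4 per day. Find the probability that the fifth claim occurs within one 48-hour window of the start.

0.1523

Over the interval, μ = 1.4 × 2 = 2.8 (a 48-hour window = 2 days).
The fifth arrival falls in the interval iff at least 5 events occur there: P(S_5 ≤ t) = P(N ≥ 5) = 1 − P(N ≤ 4) ≈ 0.1523.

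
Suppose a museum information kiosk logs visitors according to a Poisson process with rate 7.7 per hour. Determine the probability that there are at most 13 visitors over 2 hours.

0.3260

Over the interval, μ = 7.7 × 2 = 15.4 (2 hours).
P(N ≤ 13) = Σ_{j=0}^{13} e^(−μ) μ^j/j! ≈ 0.3260.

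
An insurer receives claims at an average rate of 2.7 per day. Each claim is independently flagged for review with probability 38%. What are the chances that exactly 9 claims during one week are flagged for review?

0.1065

Thinning: the claims that are flagged for review themselves form a Poisson process with rate 0.38 × 2.7 = 1.026 per day.
Over the interval, μ = 1.026 × 7 = 7.182 (a week = 7 days).
P(N = 9) = e^(−7.182) · 7.182^9/9! ≈ 0.1065.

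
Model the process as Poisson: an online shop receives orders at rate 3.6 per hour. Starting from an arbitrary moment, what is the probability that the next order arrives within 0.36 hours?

0.7264

Inter-arrival times are exponential with rate λ = 3.6 per hour.
P(T ≤ 0.36) = 1 − e^(−λt) = 1 − e^(−3.6 × 0.36) = 1 − e^(−1.296) ≈ 0.7264.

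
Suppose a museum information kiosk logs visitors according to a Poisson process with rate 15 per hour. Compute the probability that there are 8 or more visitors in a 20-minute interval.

0.1334

Over the interval, μ = 15 × 1/3 = 5 (a 20-minute interval = 1/3 hours).
P(N ≥ 8) = 1 − P(N ≤ 7) = 1 − Σ_{j=0}^{7} e^(−μ) μ^j/j! ≈ 0.1334.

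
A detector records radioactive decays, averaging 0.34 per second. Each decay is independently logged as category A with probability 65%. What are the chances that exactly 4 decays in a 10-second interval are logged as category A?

Thinning: the decays that are logged as category A themselves form a Poisson process with rate 0.65 × 0.34 = 0.221 per second.
Over the interval, μ = 0.221 × 10 = 2.21 (a 10-second interval = 10 seconds).
P(N = 4) = e^(−2.21) · 2.21^4/4! ≈ 0.1090.

0.1090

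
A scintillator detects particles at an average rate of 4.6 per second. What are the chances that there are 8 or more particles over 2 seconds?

0.6990

Over the interval, μ = 4.6 × 2 = 9.2 (2 seconds).
P(N ≥ 8) = 1 − P(N ≤ 7) = 1 − Σ_{j=0}^{7} e^(−μ) μ^j/j! ≈ 0.6990.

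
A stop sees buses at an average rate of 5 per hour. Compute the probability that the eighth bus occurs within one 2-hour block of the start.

Over the interval, μ = 5 × 2 = 10 (a 2-hour block = 2 hours).
The eighth arrival falls in the interval iff at least 8 events occur there: P(S_8 ≤ t) = P(N ≥ 8) = 1 − P(N ≤ 7) ≈ 0.7798.

0.7798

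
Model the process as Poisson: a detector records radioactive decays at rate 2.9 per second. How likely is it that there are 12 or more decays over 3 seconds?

Over the interval, μ = 2.9 × 3 = 8.7 (3 seconds).
P(N ≥ 12) = 1 − P(N ≤ 11) = 1 − Σ_{j=0}^{11} e^(−μ) μ^j/j! ≈ 0.1689.

0.1689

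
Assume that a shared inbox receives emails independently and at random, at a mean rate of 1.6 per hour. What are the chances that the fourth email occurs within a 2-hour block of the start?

0.3975

Over the interval, μ = 1.6 × 2 = 3.2 (a 2-hour block = 2 hours).
The fourth arrival falls in the interval iff at least 4 events occur there: P(S_4 ≤ t) = P(N ≥ 4) = 1 − P(N ≤ 3) ≈ 0.3975.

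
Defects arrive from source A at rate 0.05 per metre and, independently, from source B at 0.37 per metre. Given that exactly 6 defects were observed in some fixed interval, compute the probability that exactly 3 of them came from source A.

0.0231

Given the total, each event is independently from source A with probability p = λ_A/(λ_A+λ_B) = 0.05/0.42 ≈ 0.1190.
So K ~ Binomial(6, 0.05/0.42): P(K = 3) = C(6,3) · (0.05/0.42)^3 · (0.37/0.42)^3 ≈ 0.0231.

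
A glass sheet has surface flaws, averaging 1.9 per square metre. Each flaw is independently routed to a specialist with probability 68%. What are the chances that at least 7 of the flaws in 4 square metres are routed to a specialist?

Thinning: the flaws that are routed to a specialist themselves form a Poisson process with rate 0.68 × 1.9 = 1.292 per square metre.
Over the interval, μ = 1.292 × 4 = 5.168 (4 square metres).
P(N ≥ 7) = 1 − P(N ≤ 6) ≈ 0.2628.

0.2628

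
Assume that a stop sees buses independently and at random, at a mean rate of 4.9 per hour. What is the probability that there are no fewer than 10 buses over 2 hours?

Over the interval, μ = 4.9 × 2 = 9.8 (2 hours).
P(N ≥ 10) = 1 − P(N ≤ 9) = 1 − Σ_{j=0}^{9} e^(−μ) μ^j/j! ≈ 0.5168.

0.5168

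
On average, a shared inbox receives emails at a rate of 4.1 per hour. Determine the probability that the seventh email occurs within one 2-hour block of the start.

Over the interval, μ = 4.1 × 2 = 8.2 (a 2-hour block = 2 hours).
The seventh arrival falls in the interval iff at least 7 events occur there: P(S_7 ≤ t) = P(N ≥ 7) = 1 − P(N ≤ 6) ≈ 0.7104.

0.7104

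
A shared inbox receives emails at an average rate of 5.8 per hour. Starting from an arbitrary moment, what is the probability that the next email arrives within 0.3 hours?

Inter-arrival times are exponential with rate λ = 5.8 per hour.
P(T ≤ 0.3) = 1 − e^(−λt) = 1 − e^(−5.8 × 0.3) = 1 − e^(−1.74) ≈ 0.8245.

0.8245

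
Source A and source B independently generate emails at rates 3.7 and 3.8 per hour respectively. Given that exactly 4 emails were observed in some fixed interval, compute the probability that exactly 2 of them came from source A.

Given the total, each event is independently from source A with probability p = λ_A/(λ_A+λ_B) = 3.7/7.5 ≈ 0.4933.
So K ~ Binomial(4, 3.7/7.5): P(K = 2) = C(4,2) · (3.7/7.5)^2 · (3.8/7.5)^2 ≈ 0.3749.

0.3749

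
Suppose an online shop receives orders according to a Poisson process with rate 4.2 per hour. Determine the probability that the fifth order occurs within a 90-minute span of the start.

Over the interval, μ = 4.2 × 1.5 = 6.3 (a 90-minute span = 1.5 hours).
The fifth arrival falls in the interval iff at least 5 events occur there: P(S_5 ≤ t) = P(N ≥ 5) = 1 − P(N ≤ 4) ≈ 0.7531.

0.7531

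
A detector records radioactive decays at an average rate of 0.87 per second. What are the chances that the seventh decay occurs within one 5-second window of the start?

0.1502

Over the interval, μ = 0.87 × 5 = 4.35 (a 5-second window = 5 seconds).
The seventh arrival falls in the interval iff at least 7 events occur there: P(S_7 ≤ t) = P(N ≥ 7) = 1 − P(N ≤ 6) ≈ 0.1502.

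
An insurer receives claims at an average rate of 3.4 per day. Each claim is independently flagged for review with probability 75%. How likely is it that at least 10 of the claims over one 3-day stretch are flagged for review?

0.2410

Thinning: the claims that are flagged for review themselves form a Poisson process with rate 0.75 × 3.4 = 2.55 per day.
Over the interval, μ = 2.55 × 3 = 7.65 (a 3-day stretch = 3 days).
P(N ≥ 10) = 1 − P(N ≤ 9) ≈ 0.2410.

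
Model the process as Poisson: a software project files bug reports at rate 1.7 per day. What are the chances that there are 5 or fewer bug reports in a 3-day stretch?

Over the interval, μ = 1.7 × 3 = 5.1 (a 3-day stretch = 3 days).
P(N ≤ 5) = Σ_{j=0}^{5} e^(−μ) μ^j/j! ≈ 0.5984.

0.5984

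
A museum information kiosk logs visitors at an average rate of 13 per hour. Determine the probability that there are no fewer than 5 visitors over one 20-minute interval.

0.4360

Over the interval, μ = 13 × 1/3 ≈ 4.33333 (a 20-minute interval = 1/3 hours).
P(N ≥ 5) = 1 − P(N ≤ 4) = 1 − Σ_{j=0}^{4} e^(−μ) μ^j/j! ≈ 0.4360.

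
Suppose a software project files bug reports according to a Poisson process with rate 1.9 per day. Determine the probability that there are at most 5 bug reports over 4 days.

0.2307

Over the interval, μ = 1.9 × 4 = 7.6 (4 days).
P(N ≤ 5) = Σ_{j=0}^{5} e^(−μ) μ^j/j! ≈ 0.2307.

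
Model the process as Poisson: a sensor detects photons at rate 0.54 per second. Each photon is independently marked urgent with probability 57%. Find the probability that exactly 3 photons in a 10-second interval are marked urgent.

Thinning: the photons that are marked urgent themselves form a Poisson process with rate 0.57 × 0.54 = 0.3078 per second.
Over the interval, μ = 0.3078 × 10 = 3.078 (a 10-second interval = 10 seconds).
P(N = 3) = e^(−3.078) · 3.078^3/3! ≈ 0.2238.

0.2238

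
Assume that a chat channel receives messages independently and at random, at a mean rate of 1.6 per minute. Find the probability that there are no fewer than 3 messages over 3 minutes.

0.8575

Over the interval, μ = 1.6 × 3 = 4.8 (3 minutes).
P(N ≥ 3) = 1 − P(N ≤ 2) = 1 − Σ_{j=0}^{2} e^(−μ) μ^j/j! ≈ 0.8575.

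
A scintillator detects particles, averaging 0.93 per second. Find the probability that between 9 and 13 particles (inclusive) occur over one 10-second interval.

0.4932

Over the interval, μ = 0.93 × 10 = 9.3 (a 10-second interval = 10 seconds).
P(9 ≤ N ≤ 13) = Σ_{j=9}^{13} e^(−9.3) · 9.3^j/j! ≈ 0.4932.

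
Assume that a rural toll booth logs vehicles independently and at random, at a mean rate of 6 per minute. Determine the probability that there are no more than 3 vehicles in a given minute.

With mean μ = 6 per minute,
P(N ≤ 3) = Σ_{j=0}^{3} e^(−μ) μ^j/j! ≈ 0.1512.

0.1512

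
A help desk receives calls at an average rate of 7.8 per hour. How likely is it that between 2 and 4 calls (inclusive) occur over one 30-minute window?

0.5492

Over the interval, μ = 7.8 × 0.5 = 3.9 (a 30-minute window = 0.5 hours).
P(2 ≤ N ≤ 4) = Σ_{j=2}^{4} e^(−3.9) · 3.9^j/j! ≈ 0.5492.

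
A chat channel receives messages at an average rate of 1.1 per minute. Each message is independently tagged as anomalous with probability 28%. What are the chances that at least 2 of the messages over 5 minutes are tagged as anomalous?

Thinning: the messages that are tagged as anomalous themselves form a Poisson process with rate 0.28 × 1.1 = 0.308 per minute.
Over the interval, μ = 0.308 × 5 = 1.54 (5 minutes).
P(N ≥ 2) = 1 − P(N ≤ 1) ≈ 0.4555.

0.4555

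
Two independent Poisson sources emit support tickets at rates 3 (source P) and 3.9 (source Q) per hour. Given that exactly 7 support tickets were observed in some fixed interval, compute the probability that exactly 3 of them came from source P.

Given the total, each event is independently from source P with probability p = λ_P/(λ_P+λ_Q) = 3/6.9 ≈ 0.4348.
So K ~ Binomial(7, 3/6.9): P(K = 3) = C(7,3) · (3/6.9)^3 · (3.9/6.9)^4 ≈ 0.2936.

0.2936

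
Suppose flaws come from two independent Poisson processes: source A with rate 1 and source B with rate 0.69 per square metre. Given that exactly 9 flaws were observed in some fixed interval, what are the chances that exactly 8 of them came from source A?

Given the total, each event is independently from source A with probability p = λ_A/(λ_A+λ_B) = 1/1.69 ≈ 0.5917.
So K ~ Binomial(9, 1/1.69): P(K = 8) = C(9,8) · (1/1.69)^8 · (0.69/1.69)^1 ≈ 0.0552.

0.0552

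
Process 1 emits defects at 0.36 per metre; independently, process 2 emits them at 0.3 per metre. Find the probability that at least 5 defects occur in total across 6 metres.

Independent Poisson processes superpose: combined rate λ = 0.36 + 0.3 = 0.66 per metre.
Over the interval, μ = 0.66 × 6 = 3.96 (6 metres).
P(N ≥ 5) = 1 − P(N ≤ 4) ≈ 0.3633.

0.3633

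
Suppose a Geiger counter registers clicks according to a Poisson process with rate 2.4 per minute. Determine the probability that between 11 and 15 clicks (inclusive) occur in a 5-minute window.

Over the interval, μ = 2.4 × 5 = 12 (a 5-minute window = 5 minutes).
P(11 ≤ N ≤ 15) = Σ_{j=11}^{15} e^(−12) · 12^j/j! ≈ 0.4972.

0.4972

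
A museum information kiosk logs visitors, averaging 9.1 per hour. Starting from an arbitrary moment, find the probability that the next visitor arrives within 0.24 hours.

Inter-arrival times are exponential with rate λ = 9.1 per hour.
P(T ≤ 0.24) = 1 − e^(−λt) = 1 − e^(−9.1 × 0.24) = 1 − e^(−2.184) ≈ 0.8874.

0.8874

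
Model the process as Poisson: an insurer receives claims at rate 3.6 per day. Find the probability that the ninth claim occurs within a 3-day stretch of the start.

Over the interval, μ = 3.6 × 3 = 10.8 (a 3-day stretch = 3 days).
The ninth arrival falls in the interval iff at least 9 events occur there: P(S_9 ≤ t) = P(N ≥ 9) = 1 − P(N ≤ 8) ≈ 0.7498.

0.7498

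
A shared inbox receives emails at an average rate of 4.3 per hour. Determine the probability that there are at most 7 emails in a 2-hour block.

Over the interval, μ = 4.3 × 2 = 8.6 (a 2-hour block = 2 hours).
P(N ≤ 7) = Σ_{j=0}^{7} e^(−μ) μ^j/j! ≈ 0.3728.

0.3728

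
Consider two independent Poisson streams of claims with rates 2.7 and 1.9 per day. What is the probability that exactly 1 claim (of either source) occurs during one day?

0.0462

Independent Poisson processes superpose: combined rate λ = 2.7 + 1.9 = 4.6 per day.
So μ = 4.6.
P(N = 1) = e^(−4.6) · 4.6^1/1! ≈ 0.0462.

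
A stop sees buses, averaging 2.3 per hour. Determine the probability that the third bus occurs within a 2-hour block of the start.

Over the interval, μ = 2.3 × 2 = 4.6 (a 2-hour block = 2 hours).
The third arrival falls in the interval iff at least 3 events occur there: P(S_3 ≤ t) = P(N ≥ 3) = 1 − P(N ≤ 2) ≈ 0.8374.

0.8374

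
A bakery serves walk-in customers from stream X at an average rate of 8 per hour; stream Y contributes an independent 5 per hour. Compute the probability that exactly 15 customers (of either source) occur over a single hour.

0.0885

Independent Poisson processes superpose: combined rate λ = 8 + 5 = 13 per hour.
So μ = 13.
P(N = 15) = e^(−13) · 13^15/15! ≈ 0.0885.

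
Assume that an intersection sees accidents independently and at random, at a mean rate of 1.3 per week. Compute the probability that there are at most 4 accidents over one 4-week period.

Over the interval, μ = 1.3 × 4 = 5.2 (a 4-week period = 4 weeks).
P(N ≤ 4) = Σ_{j=0}^{4} e^(−μ) μ^j/j! ≈ 0.4061.

0.4061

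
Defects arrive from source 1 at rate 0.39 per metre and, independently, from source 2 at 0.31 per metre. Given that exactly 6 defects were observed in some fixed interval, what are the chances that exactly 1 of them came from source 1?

Given the total, each event is independently from source 1 with probability p = λ_1/(λ_1+λ_2) = 0.39/0.7 ≈ 0.5571.
So K ~ Binomial(6, 0.39/0.7): P(K = 1) = C(6,1) · (0.39/0.7)^1 · (0.31/0.7)^5 ≈ 0.0569.

0.0569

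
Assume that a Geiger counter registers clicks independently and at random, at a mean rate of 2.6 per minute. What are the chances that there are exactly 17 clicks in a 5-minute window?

0.0550

Over the interval, μ = 2.6 × 5 = 13 (a 5-minute window = 5 minutes).
P(N = 17) = e^(−μ) μ^17/17! = e^(−13) · 13^17/355687428096000 ≈ 0.0550.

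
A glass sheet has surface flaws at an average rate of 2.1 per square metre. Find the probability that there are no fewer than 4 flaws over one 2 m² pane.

0.6046

Over the interval, μ = 2.1 × 2 = 4.2 (a 2 m² pane = 2 square metres).
P(N ≥ 4) = 1 − P(N ≤ 3) = 1 − Σ_{j=0}^{3} e^(−μ) μ^j/j! ≈ 0.6046.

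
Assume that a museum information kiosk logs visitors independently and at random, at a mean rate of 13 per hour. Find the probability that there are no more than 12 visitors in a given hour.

With mean μ = 13 per hour,
P(N ≤ 12) = Σ_{j=0}^{12} e^(−μ) μ^j/j! ≈ 0.4631.

0.4631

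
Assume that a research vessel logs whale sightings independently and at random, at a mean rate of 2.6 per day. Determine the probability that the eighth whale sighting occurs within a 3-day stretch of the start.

Over the interval, μ = 2.6 × 3 = 7.8 (a 3-day stretch = 3 days).
The eighth arrival falls in the interval iff at least 8 events occur there: P(S_8 ≤ t) = P(N ≥ 8) = 1 − P(N ≤ 7) ≈ 0.5188.

0.5188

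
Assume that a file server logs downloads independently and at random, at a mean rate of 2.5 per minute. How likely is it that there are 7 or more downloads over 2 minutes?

Over the interval, μ = 2.5 × 2 = 5 (2 minutes).
P(N ≥ 7) = 1 − P(N ≤ 6) = 1 − Σ_{j=0}^{6} e^(−μ) μ^j/j! ≈ 0.2378.

0.2378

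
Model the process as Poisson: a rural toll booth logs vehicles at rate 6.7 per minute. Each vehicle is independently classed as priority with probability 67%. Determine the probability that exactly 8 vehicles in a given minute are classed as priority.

0.0459

Thinning: the vehicles that are classed as priority themselves form a Poisson process with rate 0.67 × 6.7 = 4.489 per minute.
So μ = 4.489.
P(N = 8) = e^(−4.489) · 4.489^8/8! ≈ 0.0459.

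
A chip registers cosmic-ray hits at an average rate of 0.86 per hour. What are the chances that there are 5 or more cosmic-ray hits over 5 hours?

Over the interval, μ = 0.86 × 5 = 4.3 (5 hours).
P(N ≥ 5) = 1 − P(N ≤ 4) = 1 − Σ_{j=0}^{4} e^(−μ) μ^j/j! ≈ 0.4296.

0.4296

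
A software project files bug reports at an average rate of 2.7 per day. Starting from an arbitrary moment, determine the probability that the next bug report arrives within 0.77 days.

0.8749

Inter-arrival times are exponential with rate λ = 2.7 per day.
P(T ≤ 0.77) = 1 − e^(−λt) = 1 − e^(−2.7 × 0.77) = 1 − e^(−2.079) ≈ 0.8749.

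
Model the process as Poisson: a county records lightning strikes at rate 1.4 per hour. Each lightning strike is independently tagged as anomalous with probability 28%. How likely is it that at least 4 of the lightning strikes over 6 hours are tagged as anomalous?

0.2113

Thinning: the lightning strikes that are tagged as anomalous themselves form a Poisson process with rate 0.28 × 1.4 = 0.392 per hour.
Over the interval, μ = 0.392 × 6 = 2.352 (6 hours).
P(N ≥ 4) = 1 − P(N ≤ 3) ≈ 0.2113.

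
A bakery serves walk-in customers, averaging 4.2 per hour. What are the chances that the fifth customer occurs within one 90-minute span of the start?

0.7531

Over the interval, μ = 4.2 × 1.5 = 6.3 (a 90-minute span = 1.5 hours).
The fifth arrival falls in the interval iff at least 5 events occur there: P(S_5 ≤ t) = P(N ≥ 5) = 1 − P(N ≤ 4) ≈ 0.7531.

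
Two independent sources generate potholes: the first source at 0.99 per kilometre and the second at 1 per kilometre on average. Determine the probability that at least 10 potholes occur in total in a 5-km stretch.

Independent Poisson processes superpose: combined rate λ = 0.99 + 1 = 1.99 per kilometre.
Over the interval, μ = 1.99 × 5 = 9.95 (a 5-km stretch = 5 kilometres).
P(N ≥ 10) = 1 − P(N ≤ 9) ≈ 0.5358.

0.5358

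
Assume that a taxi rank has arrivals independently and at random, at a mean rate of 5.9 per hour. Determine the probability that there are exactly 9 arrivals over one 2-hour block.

0.0917

Over the interval, μ = 5.9 × 2 = 11.8 (a 2-hour block = 2 hours).
P(N = 9) = e^(−μ) μ^9/9! = e^(−11.8) · 11.8^9/362880 ≈ 0.0917.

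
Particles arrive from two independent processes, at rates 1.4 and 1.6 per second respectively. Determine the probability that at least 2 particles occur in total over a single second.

0.8009

Independent Poisson processes superpose: combined rate λ = 1.4 + 1.6 = 3 per second.
So μ = 3.
P(N ≥ 2) = 1 − P(N ≤ 1) ≈ 0.8009.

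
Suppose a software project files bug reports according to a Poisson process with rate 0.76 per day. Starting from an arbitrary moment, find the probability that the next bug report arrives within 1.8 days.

0.7454

Inter-arrival times are exponential with rate λ = 0.76 per day.
P(T ≤ 1.8) = 1 − e^(−λt) = 1 − e^(−0.76 × 1.8) = 1 − e^(−1.368) ≈ 0.7454.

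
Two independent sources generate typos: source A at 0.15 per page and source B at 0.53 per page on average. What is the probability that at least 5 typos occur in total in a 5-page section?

Independent Poisson processes superpose: combined rate λ = 0.15 + 0.53 = 0.68 per page.
Over the interval, μ = 0.68 × 5 = 3.4 (a 5-page section = 5 pages).
P(N ≥ 5) = 1 − P(N ≤ 4) ≈ 0.2558.

0.2558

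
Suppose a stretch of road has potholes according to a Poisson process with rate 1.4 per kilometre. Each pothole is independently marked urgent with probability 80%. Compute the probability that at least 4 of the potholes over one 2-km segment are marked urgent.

Thinning: the potholes that are marked urgent themselves form a Poisson process with rate 0.8 × 1.4 = 1.12 per kilometre.
Over the interval, μ = 1.12 × 2 = 2.24 (a 2-km segment = 2 kilometres).
P(N ≥ 4) = 1 − P(N ≤ 3) ≈ 0.1886.

0.1886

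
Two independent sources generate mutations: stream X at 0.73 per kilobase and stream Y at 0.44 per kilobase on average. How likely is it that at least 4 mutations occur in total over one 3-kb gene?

Independent Poisson processes superpose: combined rate λ = 0.73 + 0.44 = 1.17 per kilobase.
Over the interval, μ = 1.17 × 3 = 3.51 (a 3-kb gene = 3 kilobases).
P(N ≥ 4) = 1 − P(N ≤ 3) ≈ 0.4655.

0.4655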